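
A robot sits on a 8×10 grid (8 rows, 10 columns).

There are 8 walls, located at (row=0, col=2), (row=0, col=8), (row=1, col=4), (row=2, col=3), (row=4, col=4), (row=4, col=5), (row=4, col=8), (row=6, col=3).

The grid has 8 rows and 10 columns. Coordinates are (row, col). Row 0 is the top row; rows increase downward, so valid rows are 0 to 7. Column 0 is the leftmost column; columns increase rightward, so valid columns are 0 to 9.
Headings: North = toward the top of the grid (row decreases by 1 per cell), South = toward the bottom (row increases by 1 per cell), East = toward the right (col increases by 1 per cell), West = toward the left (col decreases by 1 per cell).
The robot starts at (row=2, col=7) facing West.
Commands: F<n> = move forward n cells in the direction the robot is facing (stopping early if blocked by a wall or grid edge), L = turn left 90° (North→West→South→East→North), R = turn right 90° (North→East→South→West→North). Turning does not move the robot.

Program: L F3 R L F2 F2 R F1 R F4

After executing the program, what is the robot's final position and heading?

Start: (row=2, col=7), facing West
  L: turn left, now facing South
  F3: move forward 3, now at (row=5, col=7)
  R: turn right, now facing West
  L: turn left, now facing South
  F2: move forward 2, now at (row=7, col=7)
  F2: move forward 0/2 (blocked), now at (row=7, col=7)
  R: turn right, now facing West
  F1: move forward 1, now at (row=7, col=6)
  R: turn right, now facing North
  F4: move forward 4, now at (row=3, col=6)
Final: (row=3, col=6), facing North

Answer: Final position: (row=3, col=6), facing North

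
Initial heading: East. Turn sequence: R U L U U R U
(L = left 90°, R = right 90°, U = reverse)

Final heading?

Answer: Final heading: South

Derivation:
Start: East
  R (right (90° clockwise)) -> South
  U (U-turn (180°)) -> North
  L (left (90° counter-clockwise)) -> West
  U (U-turn (180°)) -> East
  U (U-turn (180°)) -> West
  R (right (90° clockwise)) -> North
  U (U-turn (180°)) -> South
Final: South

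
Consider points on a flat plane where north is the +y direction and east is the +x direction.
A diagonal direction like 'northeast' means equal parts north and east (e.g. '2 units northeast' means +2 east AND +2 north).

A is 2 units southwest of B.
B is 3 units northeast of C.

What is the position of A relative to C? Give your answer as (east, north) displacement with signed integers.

Place C at the origin (east=0, north=0).
  B is 3 units northeast of C: delta (east=+3, north=+3); B at (east=3, north=3).
  A is 2 units southwest of B: delta (east=-2, north=-2); A at (east=1, north=1).
Therefore A relative to C: (east=1, north=1).

Answer: A is at (east=1, north=1) relative to C.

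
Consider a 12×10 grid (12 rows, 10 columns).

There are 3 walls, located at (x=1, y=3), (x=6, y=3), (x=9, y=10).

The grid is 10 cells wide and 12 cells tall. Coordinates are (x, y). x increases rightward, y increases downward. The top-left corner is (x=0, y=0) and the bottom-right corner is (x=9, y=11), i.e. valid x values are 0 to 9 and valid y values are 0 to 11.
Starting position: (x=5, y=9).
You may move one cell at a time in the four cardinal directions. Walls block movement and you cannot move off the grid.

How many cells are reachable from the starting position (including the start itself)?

Answer: Reachable cells: 117

Derivation:
BFS flood-fill from (x=5, y=9):
  Distance 0: (x=5, y=9)
  Distance 1: (x=5, y=8), (x=4, y=9), (x=6, y=9), (x=5, y=10)
  Distance 2: (x=5, y=7), (x=4, y=8), (x=6, y=8), (x=3, y=9), (x=7, y=9), (x=4, y=10), (x=6, y=10), (x=5, y=11)
  Distance 3: (x=5, y=6), (x=4, y=7), (x=6, y=7), (x=3, y=8), (x=7, y=8), (x=2, y=9), (x=8, y=9), (x=3, y=10), (x=7, y=10), (x=4, y=11), (x=6, y=11)
  Distance 4: (x=5, y=5), (x=4, y=6), (x=6, y=6), (x=3, y=7), (x=7, y=7), (x=2, y=8), (x=8, y=8), (x=1, y=9), (x=9, y=9), (x=2, y=10), (x=8, y=10), (x=3, y=11), (x=7, y=11)
  Distance 5: (x=5, y=4), (x=4, y=5), (x=6, y=5), (x=3, y=6), (x=7, y=6), (x=2, y=7), (x=8, y=7), (x=1, y=8), (x=9, y=8), (x=0, y=9), (x=1, y=10), (x=2, y=11), (x=8, y=11)
  Distance 6: (x=5, y=3), (x=4, y=4), (x=6, y=4), (x=3, y=5), (x=7, y=5), (x=2, y=6), (x=8, y=6), (x=1, y=7), (x=9, y=7), (x=0, y=8), (x=0, y=10), (x=1, y=11), (x=9, y=11)
  Distance 7: (x=5, y=2), (x=4, y=3), (x=3, y=4), (x=7, y=4), (x=2, y=5), (x=8, y=5), (x=1, y=6), (x=9, y=6), (x=0, y=7), (x=0, y=11)
  Distance 8: (x=5, y=1), (x=4, y=2), (x=6, y=2), (x=3, y=3), (x=7, y=3), (x=2, y=4), (x=8, y=4), (x=1, y=5), (x=9, y=5), (x=0, y=6)
  Distance 9: (x=5, y=0), (x=4, y=1), (x=6, y=1), (x=3, y=2), (x=7, y=2), (x=2, y=3), (x=8, y=3), (x=1, y=4), (x=9, y=4), (x=0, y=5)
  Distance 10: (x=4, y=0), (x=6, y=0), (x=3, y=1), (x=7, y=1), (x=2, y=2), (x=8, y=2), (x=9, y=3), (x=0, y=4)
  Distance 11: (x=3, y=0), (x=7, y=0), (x=2, y=1), (x=8, y=1), (x=1, y=2), (x=9, y=2), (x=0, y=3)
  Distance 12: (x=2, y=0), (x=8, y=0), (x=1, y=1), (x=9, y=1), (x=0, y=2)
  Distance 13: (x=1, y=0), (x=9, y=0), (x=0, y=1)
  Distance 14: (x=0, y=0)
Total reachable: 117 (grid has 117 open cells total)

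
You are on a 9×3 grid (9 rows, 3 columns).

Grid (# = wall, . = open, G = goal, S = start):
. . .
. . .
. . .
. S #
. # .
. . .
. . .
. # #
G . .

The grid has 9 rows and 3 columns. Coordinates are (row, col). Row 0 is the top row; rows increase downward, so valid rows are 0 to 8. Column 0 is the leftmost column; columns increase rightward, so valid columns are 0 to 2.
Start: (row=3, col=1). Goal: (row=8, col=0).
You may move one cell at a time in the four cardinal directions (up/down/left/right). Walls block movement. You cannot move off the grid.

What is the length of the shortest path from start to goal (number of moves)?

Answer: Shortest path length: 6

Derivation:
BFS from (row=3, col=1) until reaching (row=8, col=0):
  Distance 0: (row=3, col=1)
  Distance 1: (row=2, col=1), (row=3, col=0)
  Distance 2: (row=1, col=1), (row=2, col=0), (row=2, col=2), (row=4, col=0)
  Distance 3: (row=0, col=1), (row=1, col=0), (row=1, col=2), (row=5, col=0)
  Distance 4: (row=0, col=0), (row=0, col=2), (row=5, col=1), (row=6, col=0)
  Distance 5: (row=5, col=2), (row=6, col=1), (row=7, col=0)
  Distance 6: (row=4, col=2), (row=6, col=2), (row=8, col=0)  <- goal reached here
One shortest path (6 moves): (row=3, col=1) -> (row=3, col=0) -> (row=4, col=0) -> (row=5, col=0) -> (row=6, col=0) -> (row=7, col=0) -> (row=8, col=0)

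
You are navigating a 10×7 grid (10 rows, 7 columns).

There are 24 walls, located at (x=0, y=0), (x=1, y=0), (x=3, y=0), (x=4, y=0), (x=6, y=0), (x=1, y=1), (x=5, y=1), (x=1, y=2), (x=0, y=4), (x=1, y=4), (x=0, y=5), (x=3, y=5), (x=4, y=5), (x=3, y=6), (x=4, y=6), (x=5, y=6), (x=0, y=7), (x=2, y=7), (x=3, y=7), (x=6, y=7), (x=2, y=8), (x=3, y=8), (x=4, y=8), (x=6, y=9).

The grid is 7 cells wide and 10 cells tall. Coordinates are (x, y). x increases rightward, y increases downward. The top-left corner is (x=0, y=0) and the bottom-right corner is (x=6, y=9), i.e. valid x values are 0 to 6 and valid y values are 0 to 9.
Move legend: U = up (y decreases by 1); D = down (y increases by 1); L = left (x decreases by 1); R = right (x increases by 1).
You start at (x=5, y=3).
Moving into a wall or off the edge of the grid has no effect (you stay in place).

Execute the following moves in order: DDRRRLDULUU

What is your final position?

Answer: Final position: (x=4, y=2)

Derivation:
Start: (x=5, y=3)
  D (down): (x=5, y=3) -> (x=5, y=4)
  D (down): (x=5, y=4) -> (x=5, y=5)
  R (right): (x=5, y=5) -> (x=6, y=5)
  R (right): blocked, stay at (x=6, y=5)
  R (right): blocked, stay at (x=6, y=5)
  L (left): (x=6, y=5) -> (x=5, y=5)
  D (down): blocked, stay at (x=5, y=5)
  U (up): (x=5, y=5) -> (x=5, y=4)
  L (left): (x=5, y=4) -> (x=4, y=4)
  U (up): (x=4, y=4) -> (x=4, y=3)
  U (up): (x=4, y=3) -> (x=4, y=2)
Final: (x=4, y=2)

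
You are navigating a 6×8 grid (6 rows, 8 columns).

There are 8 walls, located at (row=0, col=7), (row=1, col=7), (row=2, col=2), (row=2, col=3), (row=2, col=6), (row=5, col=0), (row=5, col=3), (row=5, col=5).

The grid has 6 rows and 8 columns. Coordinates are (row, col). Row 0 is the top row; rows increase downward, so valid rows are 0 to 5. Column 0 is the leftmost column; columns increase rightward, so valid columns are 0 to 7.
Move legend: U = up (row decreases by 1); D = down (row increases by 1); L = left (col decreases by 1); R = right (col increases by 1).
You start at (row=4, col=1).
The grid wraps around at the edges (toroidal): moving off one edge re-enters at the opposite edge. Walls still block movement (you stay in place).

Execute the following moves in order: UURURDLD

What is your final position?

Start: (row=4, col=1)
  U (up): (row=4, col=1) -> (row=3, col=1)
  U (up): (row=3, col=1) -> (row=2, col=1)
  R (right): blocked, stay at (row=2, col=1)
  U (up): (row=2, col=1) -> (row=1, col=1)
  R (right): (row=1, col=1) -> (row=1, col=2)
  D (down): blocked, stay at (row=1, col=2)
  L (left): (row=1, col=2) -> (row=1, col=1)
  D (down): (row=1, col=1) -> (row=2, col=1)
Final: (row=2, col=1)

Answer: Final position: (row=2, col=1)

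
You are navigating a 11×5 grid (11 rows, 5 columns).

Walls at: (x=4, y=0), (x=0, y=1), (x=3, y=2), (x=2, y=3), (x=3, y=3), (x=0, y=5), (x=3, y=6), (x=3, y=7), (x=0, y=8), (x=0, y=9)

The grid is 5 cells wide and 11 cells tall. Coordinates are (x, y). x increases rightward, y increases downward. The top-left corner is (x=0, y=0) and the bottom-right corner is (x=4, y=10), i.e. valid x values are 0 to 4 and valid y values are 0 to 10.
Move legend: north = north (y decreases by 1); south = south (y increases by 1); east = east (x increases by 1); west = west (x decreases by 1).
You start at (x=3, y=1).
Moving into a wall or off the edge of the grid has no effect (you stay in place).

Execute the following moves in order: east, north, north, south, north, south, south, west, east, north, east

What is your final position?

Answer: Final position: (x=4, y=2)

Derivation:
Start: (x=3, y=1)
  east (east): (x=3, y=1) -> (x=4, y=1)
  north (north): blocked, stay at (x=4, y=1)
  north (north): blocked, stay at (x=4, y=1)
  south (south): (x=4, y=1) -> (x=4, y=2)
  north (north): (x=4, y=2) -> (x=4, y=1)
  south (south): (x=4, y=1) -> (x=4, y=2)
  south (south): (x=4, y=2) -> (x=4, y=3)
  west (west): blocked, stay at (x=4, y=3)
  east (east): blocked, stay at (x=4, y=3)
  north (north): (x=4, y=3) -> (x=4, y=2)
  east (east): blocked, stay at (x=4, y=2)
Final: (x=4, y=2)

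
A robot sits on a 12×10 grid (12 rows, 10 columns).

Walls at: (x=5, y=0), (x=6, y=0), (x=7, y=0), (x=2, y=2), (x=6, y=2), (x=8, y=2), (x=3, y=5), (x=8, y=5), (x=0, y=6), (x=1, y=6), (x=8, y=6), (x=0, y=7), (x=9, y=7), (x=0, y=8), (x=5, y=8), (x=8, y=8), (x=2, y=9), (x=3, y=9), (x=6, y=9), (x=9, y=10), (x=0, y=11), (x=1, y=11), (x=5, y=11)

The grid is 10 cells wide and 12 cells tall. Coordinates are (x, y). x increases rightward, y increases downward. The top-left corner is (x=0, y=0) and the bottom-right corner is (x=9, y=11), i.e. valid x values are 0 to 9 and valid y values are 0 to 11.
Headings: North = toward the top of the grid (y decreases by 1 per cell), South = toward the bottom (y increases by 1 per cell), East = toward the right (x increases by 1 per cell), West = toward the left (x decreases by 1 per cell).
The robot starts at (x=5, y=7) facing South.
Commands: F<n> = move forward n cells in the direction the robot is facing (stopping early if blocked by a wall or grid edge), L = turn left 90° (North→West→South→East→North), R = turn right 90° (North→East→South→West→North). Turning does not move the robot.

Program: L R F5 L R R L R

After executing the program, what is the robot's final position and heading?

Answer: Final position: (x=5, y=7), facing West

Derivation:
Start: (x=5, y=7), facing South
  L: turn left, now facing East
  R: turn right, now facing South
  F5: move forward 0/5 (blocked), now at (x=5, y=7)
  L: turn left, now facing East
  R: turn right, now facing South
  R: turn right, now facing West
  L: turn left, now facing South
  R: turn right, now facing West
Final: (x=5, y=7), facing West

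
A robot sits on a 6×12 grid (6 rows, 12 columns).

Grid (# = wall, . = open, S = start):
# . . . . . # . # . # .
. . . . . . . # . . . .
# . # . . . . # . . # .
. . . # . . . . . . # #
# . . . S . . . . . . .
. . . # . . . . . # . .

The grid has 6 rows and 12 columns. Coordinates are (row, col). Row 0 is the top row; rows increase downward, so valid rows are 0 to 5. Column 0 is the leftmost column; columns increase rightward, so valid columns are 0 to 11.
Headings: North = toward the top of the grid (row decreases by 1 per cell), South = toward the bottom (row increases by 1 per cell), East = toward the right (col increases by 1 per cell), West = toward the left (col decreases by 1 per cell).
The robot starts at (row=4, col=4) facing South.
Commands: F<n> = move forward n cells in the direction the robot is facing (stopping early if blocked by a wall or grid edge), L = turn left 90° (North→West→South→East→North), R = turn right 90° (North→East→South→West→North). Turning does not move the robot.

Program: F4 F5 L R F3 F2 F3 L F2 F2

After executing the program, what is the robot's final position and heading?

Answer: Final position: (row=5, col=8), facing East

Derivation:
Start: (row=4, col=4), facing South
  F4: move forward 1/4 (blocked), now at (row=5, col=4)
  F5: move forward 0/5 (blocked), now at (row=5, col=4)
  L: turn left, now facing East
  R: turn right, now facing South
  F3: move forward 0/3 (blocked), now at (row=5, col=4)
  F2: move forward 0/2 (blocked), now at (row=5, col=4)
  F3: move forward 0/3 (blocked), now at (row=5, col=4)
  L: turn left, now facing East
  F2: move forward 2, now at (row=5, col=6)
  F2: move forward 2, now at (row=5, col=8)
Final: (row=5, col=8), facing East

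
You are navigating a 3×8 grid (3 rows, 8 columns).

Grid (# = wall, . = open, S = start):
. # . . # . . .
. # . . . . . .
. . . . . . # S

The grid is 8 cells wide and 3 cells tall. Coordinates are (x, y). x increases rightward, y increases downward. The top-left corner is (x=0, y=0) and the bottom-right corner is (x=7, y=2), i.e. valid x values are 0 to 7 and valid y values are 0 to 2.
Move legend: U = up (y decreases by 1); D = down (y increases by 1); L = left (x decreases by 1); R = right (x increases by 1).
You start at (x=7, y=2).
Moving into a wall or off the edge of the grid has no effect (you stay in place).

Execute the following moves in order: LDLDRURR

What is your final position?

Answer: Final position: (x=7, y=1)

Derivation:
Start: (x=7, y=2)
  L (left): blocked, stay at (x=7, y=2)
  D (down): blocked, stay at (x=7, y=2)
  L (left): blocked, stay at (x=7, y=2)
  D (down): blocked, stay at (x=7, y=2)
  R (right): blocked, stay at (x=7, y=2)
  U (up): (x=7, y=2) -> (x=7, y=1)
  R (right): blocked, stay at (x=7, y=1)
  R (right): blocked, stay at (x=7, y=1)
Final: (x=7, y=1)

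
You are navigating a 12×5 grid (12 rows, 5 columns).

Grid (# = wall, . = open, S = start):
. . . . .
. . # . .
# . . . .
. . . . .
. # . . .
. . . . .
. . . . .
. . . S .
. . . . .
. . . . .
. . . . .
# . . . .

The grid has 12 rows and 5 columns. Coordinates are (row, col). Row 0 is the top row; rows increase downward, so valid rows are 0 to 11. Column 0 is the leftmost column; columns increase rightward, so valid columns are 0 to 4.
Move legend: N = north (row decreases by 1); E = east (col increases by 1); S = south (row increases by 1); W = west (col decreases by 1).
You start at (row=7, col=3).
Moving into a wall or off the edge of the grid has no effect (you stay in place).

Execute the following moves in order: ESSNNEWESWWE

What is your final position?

Answer: Final position: (row=8, col=3)

Derivation:
Start: (row=7, col=3)
  E (east): (row=7, col=3) -> (row=7, col=4)
  S (south): (row=7, col=4) -> (row=8, col=4)
  S (south): (row=8, col=4) -> (row=9, col=4)
  N (north): (row=9, col=4) -> (row=8, col=4)
  N (north): (row=8, col=4) -> (row=7, col=4)
  E (east): blocked, stay at (row=7, col=4)
  W (west): (row=7, col=4) -> (row=7, col=3)
  E (east): (row=7, col=3) -> (row=7, col=4)
  S (south): (row=7, col=4) -> (row=8, col=4)
  W (west): (row=8, col=4) -> (row=8, col=3)
  W (west): (row=8, col=3) -> (row=8, col=2)
  E (east): (row=8, col=2) -> (row=8, col=3)
Final: (row=8, col=3)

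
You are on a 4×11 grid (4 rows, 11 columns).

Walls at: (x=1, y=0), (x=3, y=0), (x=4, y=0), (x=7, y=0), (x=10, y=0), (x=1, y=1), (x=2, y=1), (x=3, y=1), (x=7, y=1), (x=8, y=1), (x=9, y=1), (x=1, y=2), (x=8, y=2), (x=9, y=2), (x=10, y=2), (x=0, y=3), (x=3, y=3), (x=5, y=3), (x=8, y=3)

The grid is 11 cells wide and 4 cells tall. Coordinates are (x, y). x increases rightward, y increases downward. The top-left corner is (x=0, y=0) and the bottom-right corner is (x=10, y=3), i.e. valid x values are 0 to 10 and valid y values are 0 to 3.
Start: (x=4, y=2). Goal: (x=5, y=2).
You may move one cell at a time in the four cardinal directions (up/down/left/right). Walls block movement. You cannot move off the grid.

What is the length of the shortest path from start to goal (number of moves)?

Answer: Shortest path length: 1

Derivation:
BFS from (x=4, y=2) until reaching (x=5, y=2):
  Distance 0: (x=4, y=2)
  Distance 1: (x=4, y=1), (x=3, y=2), (x=5, y=2), (x=4, y=3)  <- goal reached here
One shortest path (1 moves): (x=4, y=2) -> (x=5, y=2)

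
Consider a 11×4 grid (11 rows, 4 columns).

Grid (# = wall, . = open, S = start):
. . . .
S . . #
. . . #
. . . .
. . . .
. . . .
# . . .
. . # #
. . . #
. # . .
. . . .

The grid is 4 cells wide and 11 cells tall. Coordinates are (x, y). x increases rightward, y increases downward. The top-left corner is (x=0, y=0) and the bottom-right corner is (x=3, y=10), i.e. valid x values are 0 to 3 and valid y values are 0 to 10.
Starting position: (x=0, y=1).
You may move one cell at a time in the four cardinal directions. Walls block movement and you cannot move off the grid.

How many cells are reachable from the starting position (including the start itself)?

Answer: Reachable cells: 37

Derivation:
BFS flood-fill from (x=0, y=1):
  Distance 0: (x=0, y=1)
  Distance 1: (x=0, y=0), (x=1, y=1), (x=0, y=2)
  Distance 2: (x=1, y=0), (x=2, y=1), (x=1, y=2), (x=0, y=3)
  Distance 3: (x=2, y=0), (x=2, y=2), (x=1, y=3), (x=0, y=4)
  Distance 4: (x=3, y=0), (x=2, y=3), (x=1, y=4), (x=0, y=5)
  Distance 5: (x=3, y=3), (x=2, y=4), (x=1, y=5)
  Distance 6: (x=3, y=4), (x=2, y=5), (x=1, y=6)
  Distance 7: (x=3, y=5), (x=2, y=6), (x=1, y=7)
  Distance 8: (x=3, y=6), (x=0, y=7), (x=1, y=8)
  Distance 9: (x=0, y=8), (x=2, y=8)
  Distance 10: (x=0, y=9), (x=2, y=9)
  Distance 11: (x=3, y=9), (x=0, y=10), (x=2, y=10)
  Distance 12: (x=1, y=10), (x=3, y=10)
Total reachable: 37 (grid has 37 open cells total)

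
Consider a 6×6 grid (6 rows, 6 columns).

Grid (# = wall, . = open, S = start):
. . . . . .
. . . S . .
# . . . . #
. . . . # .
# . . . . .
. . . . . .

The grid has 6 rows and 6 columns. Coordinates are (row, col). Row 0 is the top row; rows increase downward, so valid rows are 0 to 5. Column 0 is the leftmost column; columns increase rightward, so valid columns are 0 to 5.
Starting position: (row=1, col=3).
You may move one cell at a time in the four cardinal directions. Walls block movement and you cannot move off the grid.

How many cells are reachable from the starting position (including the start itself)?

BFS flood-fill from (row=1, col=3):
  Distance 0: (row=1, col=3)
  Distance 1: (row=0, col=3), (row=1, col=2), (row=1, col=4), (row=2, col=3)
  Distance 2: (row=0, col=2), (row=0, col=4), (row=1, col=1), (row=1, col=5), (row=2, col=2), (row=2, col=4), (row=3, col=3)
  Distance 3: (row=0, col=1), (row=0, col=5), (row=1, col=0), (row=2, col=1), (row=3, col=2), (row=4, col=3)
  Distance 4: (row=0, col=0), (row=3, col=1), (row=4, col=2), (row=4, col=4), (row=5, col=3)
  Distance 5: (row=3, col=0), (row=4, col=1), (row=4, col=5), (row=5, col=2), (row=5, col=4)
  Distance 6: (row=3, col=5), (row=5, col=1), (row=5, col=5)
  Distance 7: (row=5, col=0)
Total reachable: 32 (grid has 32 open cells total)

Answer: Reachable cells: 32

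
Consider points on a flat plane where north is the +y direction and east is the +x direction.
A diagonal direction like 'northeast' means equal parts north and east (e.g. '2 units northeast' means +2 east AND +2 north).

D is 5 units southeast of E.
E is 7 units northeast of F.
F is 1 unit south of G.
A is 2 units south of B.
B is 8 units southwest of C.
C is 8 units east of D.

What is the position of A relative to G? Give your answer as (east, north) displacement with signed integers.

Place G at the origin (east=0, north=0).
  F is 1 unit south of G: delta (east=+0, north=-1); F at (east=0, north=-1).
  E is 7 units northeast of F: delta (east=+7, north=+7); E at (east=7, north=6).
  D is 5 units southeast of E: delta (east=+5, north=-5); D at (east=12, north=1).
  C is 8 units east of D: delta (east=+8, north=+0); C at (east=20, north=1).
  B is 8 units southwest of C: delta (east=-8, north=-8); B at (east=12, north=-7).
  A is 2 units south of B: delta (east=+0, north=-2); A at (east=12, north=-9).
Therefore A relative to G: (east=12, north=-9).

Answer: A is at (east=12, north=-9) relative to G.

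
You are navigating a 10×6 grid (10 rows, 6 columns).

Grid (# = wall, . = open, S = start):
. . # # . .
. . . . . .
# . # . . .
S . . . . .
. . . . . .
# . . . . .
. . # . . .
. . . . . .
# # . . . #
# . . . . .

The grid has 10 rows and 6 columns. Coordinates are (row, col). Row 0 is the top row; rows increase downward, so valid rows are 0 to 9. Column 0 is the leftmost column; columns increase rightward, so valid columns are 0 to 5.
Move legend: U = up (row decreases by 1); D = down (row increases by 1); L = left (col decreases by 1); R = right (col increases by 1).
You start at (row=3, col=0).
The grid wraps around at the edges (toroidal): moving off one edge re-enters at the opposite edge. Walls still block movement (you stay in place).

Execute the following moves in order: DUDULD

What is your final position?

Start: (row=3, col=0)
  D (down): (row=3, col=0) -> (row=4, col=0)
  U (up): (row=4, col=0) -> (row=3, col=0)
  D (down): (row=3, col=0) -> (row=4, col=0)
  U (up): (row=4, col=0) -> (row=3, col=0)
  L (left): (row=3, col=0) -> (row=3, col=5)
  D (down): (row=3, col=5) -> (row=4, col=5)
Final: (row=4, col=5)

Answer: Final position: (row=4, col=5)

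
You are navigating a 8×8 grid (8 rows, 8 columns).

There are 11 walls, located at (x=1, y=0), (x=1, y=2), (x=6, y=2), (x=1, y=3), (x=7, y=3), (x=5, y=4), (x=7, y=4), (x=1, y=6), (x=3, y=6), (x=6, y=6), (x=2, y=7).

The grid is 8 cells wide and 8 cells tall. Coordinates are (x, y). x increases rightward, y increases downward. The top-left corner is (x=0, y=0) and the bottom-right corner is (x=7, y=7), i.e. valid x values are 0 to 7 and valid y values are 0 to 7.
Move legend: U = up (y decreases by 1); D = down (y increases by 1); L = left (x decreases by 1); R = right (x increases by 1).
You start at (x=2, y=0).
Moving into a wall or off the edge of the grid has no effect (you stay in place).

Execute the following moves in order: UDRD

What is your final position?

Start: (x=2, y=0)
  U (up): blocked, stay at (x=2, y=0)
  D (down): (x=2, y=0) -> (x=2, y=1)
  R (right): (x=2, y=1) -> (x=3, y=1)
  D (down): (x=3, y=1) -> (x=3, y=2)
Final: (x=3, y=2)

Answer: Final position: (x=3, y=2)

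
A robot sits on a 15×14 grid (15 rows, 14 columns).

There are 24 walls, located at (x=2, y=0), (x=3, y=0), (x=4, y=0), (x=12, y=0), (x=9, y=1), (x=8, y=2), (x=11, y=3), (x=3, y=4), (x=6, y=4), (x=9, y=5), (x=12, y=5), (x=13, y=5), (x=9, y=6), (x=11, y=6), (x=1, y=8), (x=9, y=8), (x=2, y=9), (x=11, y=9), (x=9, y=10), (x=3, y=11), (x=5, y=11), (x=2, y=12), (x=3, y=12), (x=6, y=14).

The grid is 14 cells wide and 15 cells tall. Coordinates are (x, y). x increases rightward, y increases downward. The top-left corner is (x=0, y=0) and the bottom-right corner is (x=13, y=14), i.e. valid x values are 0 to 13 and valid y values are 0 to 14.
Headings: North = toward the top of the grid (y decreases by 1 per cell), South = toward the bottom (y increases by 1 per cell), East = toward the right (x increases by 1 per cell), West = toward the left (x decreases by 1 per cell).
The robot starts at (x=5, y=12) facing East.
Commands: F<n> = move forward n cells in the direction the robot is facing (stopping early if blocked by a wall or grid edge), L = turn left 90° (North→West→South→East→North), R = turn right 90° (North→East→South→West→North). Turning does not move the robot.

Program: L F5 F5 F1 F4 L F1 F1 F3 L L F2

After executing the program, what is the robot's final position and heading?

Start: (x=5, y=12), facing East
  L: turn left, now facing North
  F5: move forward 0/5 (blocked), now at (x=5, y=12)
  F5: move forward 0/5 (blocked), now at (x=5, y=12)
  F1: move forward 0/1 (blocked), now at (x=5, y=12)
  F4: move forward 0/4 (blocked), now at (x=5, y=12)
  L: turn left, now facing West
  F1: move forward 1, now at (x=4, y=12)
  F1: move forward 0/1 (blocked), now at (x=4, y=12)
  F3: move forward 0/3 (blocked), now at (x=4, y=12)
  L: turn left, now facing South
  L: turn left, now facing East
  F2: move forward 2, now at (x=6, y=12)
Final: (x=6, y=12), facing East

Answer: Final position: (x=6, y=12), facing East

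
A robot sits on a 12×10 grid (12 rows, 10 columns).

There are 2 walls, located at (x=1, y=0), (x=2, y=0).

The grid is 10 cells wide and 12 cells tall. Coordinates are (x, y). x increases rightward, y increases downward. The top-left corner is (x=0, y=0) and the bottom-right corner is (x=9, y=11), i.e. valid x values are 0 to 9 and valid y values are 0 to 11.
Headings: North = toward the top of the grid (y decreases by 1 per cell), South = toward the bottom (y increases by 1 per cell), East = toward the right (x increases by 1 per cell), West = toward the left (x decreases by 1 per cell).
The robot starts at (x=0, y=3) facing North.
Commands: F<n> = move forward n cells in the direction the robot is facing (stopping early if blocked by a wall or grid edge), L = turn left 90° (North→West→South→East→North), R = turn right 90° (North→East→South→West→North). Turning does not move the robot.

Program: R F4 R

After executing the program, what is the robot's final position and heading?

Start: (x=0, y=3), facing North
  R: turn right, now facing East
  F4: move forward 4, now at (x=4, y=3)
  R: turn right, now facing South
Final: (x=4, y=3), facing South

Answer: Final position: (x=4, y=3), facing South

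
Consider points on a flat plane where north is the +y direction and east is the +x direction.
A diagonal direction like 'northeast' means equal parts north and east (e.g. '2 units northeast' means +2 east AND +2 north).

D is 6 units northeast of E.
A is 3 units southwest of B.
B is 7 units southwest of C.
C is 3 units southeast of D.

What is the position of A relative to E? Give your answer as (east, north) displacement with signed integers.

Place E at the origin (east=0, north=0).
  D is 6 units northeast of E: delta (east=+6, north=+6); D at (east=6, north=6).
  C is 3 units southeast of D: delta (east=+3, north=-3); C at (east=9, north=3).
  B is 7 units southwest of C: delta (east=-7, north=-7); B at (east=2, north=-4).
  A is 3 units southwest of B: delta (east=-3, north=-3); A at (east=-1, north=-7).
Therefore A relative to E: (east=-1, north=-7).

Answer: A is at (east=-1, north=-7) relative to E.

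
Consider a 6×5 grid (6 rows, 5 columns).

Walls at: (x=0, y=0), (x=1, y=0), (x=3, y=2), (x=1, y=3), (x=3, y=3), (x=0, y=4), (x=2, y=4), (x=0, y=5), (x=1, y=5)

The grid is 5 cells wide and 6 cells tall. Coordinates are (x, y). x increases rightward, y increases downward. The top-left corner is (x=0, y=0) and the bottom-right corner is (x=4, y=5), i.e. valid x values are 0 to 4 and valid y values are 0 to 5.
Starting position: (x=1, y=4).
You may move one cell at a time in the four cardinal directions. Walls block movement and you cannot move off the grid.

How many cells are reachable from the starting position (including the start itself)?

Answer: Reachable cells: 1

Derivation:
BFS flood-fill from (x=1, y=4):
  Distance 0: (x=1, y=4)
Total reachable: 1 (grid has 21 open cells total)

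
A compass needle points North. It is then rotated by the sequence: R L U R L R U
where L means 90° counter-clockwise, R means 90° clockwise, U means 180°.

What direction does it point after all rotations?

Answer: Final heading: East

Derivation:
Start: North
  R (right (90° clockwise)) -> East
  L (left (90° counter-clockwise)) -> North
  U (U-turn (180°)) -> South
  R (right (90° clockwise)) -> West
  L (left (90° counter-clockwise)) -> South
  R (right (90° clockwise)) -> West
  U (U-turn (180°)) -> East
Final: East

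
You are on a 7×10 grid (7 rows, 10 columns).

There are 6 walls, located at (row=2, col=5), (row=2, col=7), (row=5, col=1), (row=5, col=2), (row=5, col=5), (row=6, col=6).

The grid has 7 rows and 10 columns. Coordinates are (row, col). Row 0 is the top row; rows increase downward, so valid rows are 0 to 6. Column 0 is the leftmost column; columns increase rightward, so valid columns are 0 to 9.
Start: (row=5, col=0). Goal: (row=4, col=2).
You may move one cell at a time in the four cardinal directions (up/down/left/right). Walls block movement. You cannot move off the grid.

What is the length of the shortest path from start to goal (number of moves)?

BFS from (row=5, col=0) until reaching (row=4, col=2):
  Distance 0: (row=5, col=0)
  Distance 1: (row=4, col=0), (row=6, col=0)
  Distance 2: (row=3, col=0), (row=4, col=1), (row=6, col=1)
  Distance 3: (row=2, col=0), (row=3, col=1), (row=4, col=2), (row=6, col=2)  <- goal reached here
One shortest path (3 moves): (row=5, col=0) -> (row=4, col=0) -> (row=4, col=1) -> (row=4, col=2)

Answer: Shortest path length: 3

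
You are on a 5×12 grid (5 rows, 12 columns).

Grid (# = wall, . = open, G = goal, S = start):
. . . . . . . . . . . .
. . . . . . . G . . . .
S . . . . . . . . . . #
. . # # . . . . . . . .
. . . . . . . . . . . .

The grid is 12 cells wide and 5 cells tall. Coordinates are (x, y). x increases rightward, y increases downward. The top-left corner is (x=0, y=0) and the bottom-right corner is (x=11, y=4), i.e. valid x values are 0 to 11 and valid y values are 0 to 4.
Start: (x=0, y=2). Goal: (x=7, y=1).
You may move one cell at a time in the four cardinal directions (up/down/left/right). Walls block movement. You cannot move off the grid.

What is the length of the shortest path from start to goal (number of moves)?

Answer: Shortest path length: 8

Derivation:
BFS from (x=0, y=2) until reaching (x=7, y=1):
  Distance 0: (x=0, y=2)
  Distance 1: (x=0, y=1), (x=1, y=2), (x=0, y=3)
  Distance 2: (x=0, y=0), (x=1, y=1), (x=2, y=2), (x=1, y=3), (x=0, y=4)
  Distance 3: (x=1, y=0), (x=2, y=1), (x=3, y=2), (x=1, y=4)
  Distance 4: (x=2, y=0), (x=3, y=1), (x=4, y=2), (x=2, y=4)
  Distance 5: (x=3, y=0), (x=4, y=1), (x=5, y=2), (x=4, y=3), (x=3, y=4)
  Distance 6: (x=4, y=0), (x=5, y=1), (x=6, y=2), (x=5, y=3), (x=4, y=4)
  Distance 7: (x=5, y=0), (x=6, y=1), (x=7, y=2), (x=6, y=3), (x=5, y=4)
  Distance 8: (x=6, y=0), (x=7, y=1), (x=8, y=2), (x=7, y=3), (x=6, y=4)  <- goal reached here
One shortest path (8 moves): (x=0, y=2) -> (x=1, y=2) -> (x=2, y=2) -> (x=3, y=2) -> (x=4, y=2) -> (x=5, y=2) -> (x=6, y=2) -> (x=7, y=2) -> (x=7, y=1)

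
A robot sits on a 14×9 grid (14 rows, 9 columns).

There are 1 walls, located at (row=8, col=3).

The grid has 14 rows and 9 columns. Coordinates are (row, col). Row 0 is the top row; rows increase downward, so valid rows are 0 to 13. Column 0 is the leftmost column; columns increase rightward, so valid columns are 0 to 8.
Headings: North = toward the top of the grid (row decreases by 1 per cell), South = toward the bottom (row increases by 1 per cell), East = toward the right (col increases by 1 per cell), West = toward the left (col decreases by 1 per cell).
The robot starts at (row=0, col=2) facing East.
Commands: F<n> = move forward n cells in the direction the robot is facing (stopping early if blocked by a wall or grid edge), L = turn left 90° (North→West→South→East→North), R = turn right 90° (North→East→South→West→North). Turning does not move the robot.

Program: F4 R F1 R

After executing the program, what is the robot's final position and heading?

Answer: Final position: (row=1, col=6), facing West

Derivation:
Start: (row=0, col=2), facing East
  F4: move forward 4, now at (row=0, col=6)
  R: turn right, now facing South
  F1: move forward 1, now at (row=1, col=6)
  R: turn right, now facing West
Final: (row=1, col=6), facing West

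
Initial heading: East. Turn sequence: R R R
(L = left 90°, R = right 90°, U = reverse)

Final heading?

Start: East
  R (right (90° clockwise)) -> South
  R (right (90° clockwise)) -> West
  R (right (90° clockwise)) -> North
Final: North

Answer: Final heading: North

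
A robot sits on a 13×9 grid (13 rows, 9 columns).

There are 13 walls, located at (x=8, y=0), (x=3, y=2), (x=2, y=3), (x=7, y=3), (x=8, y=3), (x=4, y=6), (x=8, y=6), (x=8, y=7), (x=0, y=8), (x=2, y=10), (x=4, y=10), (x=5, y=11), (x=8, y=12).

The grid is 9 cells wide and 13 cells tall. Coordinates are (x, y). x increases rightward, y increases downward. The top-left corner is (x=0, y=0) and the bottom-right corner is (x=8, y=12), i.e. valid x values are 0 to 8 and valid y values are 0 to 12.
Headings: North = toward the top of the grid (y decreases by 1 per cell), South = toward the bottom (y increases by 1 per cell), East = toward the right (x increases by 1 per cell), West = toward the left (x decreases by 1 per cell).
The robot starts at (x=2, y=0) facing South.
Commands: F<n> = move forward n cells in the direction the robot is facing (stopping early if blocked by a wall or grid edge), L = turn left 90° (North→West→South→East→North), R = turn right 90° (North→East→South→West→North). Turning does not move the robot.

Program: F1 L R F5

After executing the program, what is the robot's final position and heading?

Answer: Final position: (x=2, y=2), facing South

Derivation:
Start: (x=2, y=0), facing South
  F1: move forward 1, now at (x=2, y=1)
  L: turn left, now facing East
  R: turn right, now facing South
  F5: move forward 1/5 (blocked), now at (x=2, y=2)
Final: (x=2, y=2), facing South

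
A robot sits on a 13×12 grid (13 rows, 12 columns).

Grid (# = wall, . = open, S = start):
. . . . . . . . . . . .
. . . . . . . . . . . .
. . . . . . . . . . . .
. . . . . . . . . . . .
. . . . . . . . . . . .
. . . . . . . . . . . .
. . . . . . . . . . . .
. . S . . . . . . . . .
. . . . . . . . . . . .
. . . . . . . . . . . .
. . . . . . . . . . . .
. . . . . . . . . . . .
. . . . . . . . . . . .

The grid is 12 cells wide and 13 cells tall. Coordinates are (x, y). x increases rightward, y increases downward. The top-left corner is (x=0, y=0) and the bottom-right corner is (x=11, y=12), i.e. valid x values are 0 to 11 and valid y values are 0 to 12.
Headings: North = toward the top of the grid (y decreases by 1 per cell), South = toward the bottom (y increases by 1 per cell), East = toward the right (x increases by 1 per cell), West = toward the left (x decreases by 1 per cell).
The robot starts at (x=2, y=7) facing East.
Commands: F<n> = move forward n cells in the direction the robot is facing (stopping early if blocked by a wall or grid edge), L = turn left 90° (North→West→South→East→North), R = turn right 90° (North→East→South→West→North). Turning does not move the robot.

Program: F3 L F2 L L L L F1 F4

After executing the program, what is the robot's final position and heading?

Start: (x=2, y=7), facing East
  F3: move forward 3, now at (x=5, y=7)
  L: turn left, now facing North
  F2: move forward 2, now at (x=5, y=5)
  L: turn left, now facing West
  L: turn left, now facing South
  L: turn left, now facing East
  L: turn left, now facing North
  F1: move forward 1, now at (x=5, y=4)
  F4: move forward 4, now at (x=5, y=0)
Final: (x=5, y=0), facing North

Answer: Final position: (x=5, y=0), facing North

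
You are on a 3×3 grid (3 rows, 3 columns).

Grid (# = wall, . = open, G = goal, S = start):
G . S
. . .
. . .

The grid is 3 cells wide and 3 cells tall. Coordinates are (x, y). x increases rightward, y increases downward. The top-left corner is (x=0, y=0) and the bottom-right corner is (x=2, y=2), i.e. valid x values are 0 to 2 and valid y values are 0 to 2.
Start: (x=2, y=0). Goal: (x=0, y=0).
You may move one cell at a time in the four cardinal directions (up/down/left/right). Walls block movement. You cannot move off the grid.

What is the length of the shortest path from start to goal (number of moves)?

Answer: Shortest path length: 2

Derivation:
BFS from (x=2, y=0) until reaching (x=0, y=0):
  Distance 0: (x=2, y=0)
  Distance 1: (x=1, y=0), (x=2, y=1)
  Distance 2: (x=0, y=0), (x=1, y=1), (x=2, y=2)  <- goal reached here
One shortest path (2 moves): (x=2, y=0) -> (x=1, y=0) -> (x=0, y=0)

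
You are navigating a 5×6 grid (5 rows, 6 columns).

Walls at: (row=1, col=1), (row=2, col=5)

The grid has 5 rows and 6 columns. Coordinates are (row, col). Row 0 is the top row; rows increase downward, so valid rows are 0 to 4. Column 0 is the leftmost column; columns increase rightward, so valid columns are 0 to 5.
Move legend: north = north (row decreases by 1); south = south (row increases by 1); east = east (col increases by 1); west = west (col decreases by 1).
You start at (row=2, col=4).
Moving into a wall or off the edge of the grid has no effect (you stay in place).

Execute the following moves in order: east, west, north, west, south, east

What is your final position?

Answer: Final position: (row=2, col=3)

Derivation:
Start: (row=2, col=4)
  east (east): blocked, stay at (row=2, col=4)
  west (west): (row=2, col=4) -> (row=2, col=3)
  north (north): (row=2, col=3) -> (row=1, col=3)
  west (west): (row=1, col=3) -> (row=1, col=2)
  south (south): (row=1, col=2) -> (row=2, col=2)
  east (east): (row=2, col=2) -> (row=2, col=3)
Final: (row=2, col=3)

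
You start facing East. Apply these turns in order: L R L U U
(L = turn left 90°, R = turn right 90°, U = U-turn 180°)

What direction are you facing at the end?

Start: East
  L (left (90° counter-clockwise)) -> North
  R (right (90° clockwise)) -> East
  L (left (90° counter-clockwise)) -> North
  U (U-turn (180°)) -> South
  U (U-turn (180°)) -> North
Final: North

Answer: Final heading: North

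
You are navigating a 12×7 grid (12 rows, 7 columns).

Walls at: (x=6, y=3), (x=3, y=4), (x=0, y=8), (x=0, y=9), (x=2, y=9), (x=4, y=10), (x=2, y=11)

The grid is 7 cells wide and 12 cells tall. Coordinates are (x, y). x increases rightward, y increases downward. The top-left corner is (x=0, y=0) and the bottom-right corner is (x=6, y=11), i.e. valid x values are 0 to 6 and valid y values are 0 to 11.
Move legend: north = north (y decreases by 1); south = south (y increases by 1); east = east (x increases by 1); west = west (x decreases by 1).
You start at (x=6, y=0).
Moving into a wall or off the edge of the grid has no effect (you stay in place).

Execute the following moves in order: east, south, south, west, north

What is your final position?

Start: (x=6, y=0)
  east (east): blocked, stay at (x=6, y=0)
  south (south): (x=6, y=0) -> (x=6, y=1)
  south (south): (x=6, y=1) -> (x=6, y=2)
  west (west): (x=6, y=2) -> (x=5, y=2)
  north (north): (x=5, y=2) -> (x=5, y=1)
Final: (x=5, y=1)

Answer: Final position: (x=5, y=1)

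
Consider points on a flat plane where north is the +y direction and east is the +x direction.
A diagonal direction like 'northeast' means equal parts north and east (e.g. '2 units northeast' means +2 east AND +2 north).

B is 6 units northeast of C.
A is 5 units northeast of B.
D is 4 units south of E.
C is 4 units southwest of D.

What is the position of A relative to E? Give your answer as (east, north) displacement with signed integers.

Answer: A is at (east=7, north=3) relative to E.

Derivation:
Place E at the origin (east=0, north=0).
  D is 4 units south of E: delta (east=+0, north=-4); D at (east=0, north=-4).
  C is 4 units southwest of D: delta (east=-4, north=-4); C at (east=-4, north=-8).
  B is 6 units northeast of C: delta (east=+6, north=+6); B at (east=2, north=-2).
  A is 5 units northeast of B: delta (east=+5, north=+5); A at (east=7, north=3).
Therefore A relative to E: (east=7, north=3).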